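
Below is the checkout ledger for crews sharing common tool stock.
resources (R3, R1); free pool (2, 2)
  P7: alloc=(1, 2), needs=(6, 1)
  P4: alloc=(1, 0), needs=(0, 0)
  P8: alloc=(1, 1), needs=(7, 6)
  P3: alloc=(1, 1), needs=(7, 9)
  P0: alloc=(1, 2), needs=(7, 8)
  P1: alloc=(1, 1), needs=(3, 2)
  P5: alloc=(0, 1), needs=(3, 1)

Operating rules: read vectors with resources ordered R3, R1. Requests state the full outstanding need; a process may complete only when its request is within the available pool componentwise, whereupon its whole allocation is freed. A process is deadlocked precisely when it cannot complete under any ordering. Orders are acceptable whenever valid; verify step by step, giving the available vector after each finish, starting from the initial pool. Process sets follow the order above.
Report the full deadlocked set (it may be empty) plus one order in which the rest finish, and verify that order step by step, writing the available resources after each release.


Deadlocked set: P7, P8, P3 and P0.
Key observation: even finishing P4, P1, P5 leaves just (4, 4) free — too little R3 for any of the remaining processes.
The rest can finish in the order P4, P1, P5. Walking it through:
  pool = (2, 2)
  run P4 (needs (0, 0), free (2, 2)); after release of (1, 0) the pool is (3, 2)
  run P1 (needs (3, 2), free (3, 2)); after release of (1, 1) the pool is (4, 3)
  run P5 (needs (3, 1), free (4, 3)); after release of (0, 1) the pool is (4, 4)
None of the blocked processes ever fits:
  P7 still needs (6, 1) but only (4, 4) is free — short on R3
  P8 still needs (7, 6) but only (4, 4) is free — short on R3 and R1
  P3 still needs (7, 9) but only (4, 4) is free — short on R3 and R1
  P0 still needs (7, 8) but only (4, 4) is free — short on R3 and R1


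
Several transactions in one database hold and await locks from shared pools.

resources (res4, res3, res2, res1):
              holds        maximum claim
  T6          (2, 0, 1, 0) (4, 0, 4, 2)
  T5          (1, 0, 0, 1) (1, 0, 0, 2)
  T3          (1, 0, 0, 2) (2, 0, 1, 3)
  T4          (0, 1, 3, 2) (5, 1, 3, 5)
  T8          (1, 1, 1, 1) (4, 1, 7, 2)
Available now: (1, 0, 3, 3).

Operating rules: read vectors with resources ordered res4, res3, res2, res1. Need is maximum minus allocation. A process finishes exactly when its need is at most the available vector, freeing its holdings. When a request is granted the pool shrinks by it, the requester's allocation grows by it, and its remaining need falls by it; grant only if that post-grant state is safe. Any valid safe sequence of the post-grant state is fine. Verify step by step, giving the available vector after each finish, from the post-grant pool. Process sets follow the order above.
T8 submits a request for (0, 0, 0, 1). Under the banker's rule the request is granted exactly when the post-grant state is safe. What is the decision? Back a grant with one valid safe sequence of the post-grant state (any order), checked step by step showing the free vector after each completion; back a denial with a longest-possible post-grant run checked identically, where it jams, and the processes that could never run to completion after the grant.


GRANT — the state after the grant stays safe, e.g. via T3, T5, T6, T4, T8.
Key observation: granting shrinks the pool to (1, 0, 3, 2), yet T3 still fits and the chain goes through.
Verifying the post-grant state step by step:
  pool = (1, 0, 3, 2)
  T3: need (1, 0, 1, 1) fits (1, 0, 3, 2); releases (1, 0, 0, 2), pool now (2, 0, 3, 4)
  T5: need (0, 0, 0, 1) fits (2, 0, 3, 4); releases (1, 0, 0, 1), pool now (3, 0, 3, 5)
  T6: need (2, 0, 3, 2) fits (3, 0, 3, 5); releases (2, 0, 1, 0), pool now (5, 0, 4, 5)
  T4: need (5, 0, 0, 3) fits (5, 0, 4, 5); releases (0, 1, 3, 2), pool now (5, 1, 7, 7)
  T8: need (3, 0, 6, 0) fits (5, 1, 7, 7); releases (1, 1, 1, 2), pool now (6, 2, 8, 9)


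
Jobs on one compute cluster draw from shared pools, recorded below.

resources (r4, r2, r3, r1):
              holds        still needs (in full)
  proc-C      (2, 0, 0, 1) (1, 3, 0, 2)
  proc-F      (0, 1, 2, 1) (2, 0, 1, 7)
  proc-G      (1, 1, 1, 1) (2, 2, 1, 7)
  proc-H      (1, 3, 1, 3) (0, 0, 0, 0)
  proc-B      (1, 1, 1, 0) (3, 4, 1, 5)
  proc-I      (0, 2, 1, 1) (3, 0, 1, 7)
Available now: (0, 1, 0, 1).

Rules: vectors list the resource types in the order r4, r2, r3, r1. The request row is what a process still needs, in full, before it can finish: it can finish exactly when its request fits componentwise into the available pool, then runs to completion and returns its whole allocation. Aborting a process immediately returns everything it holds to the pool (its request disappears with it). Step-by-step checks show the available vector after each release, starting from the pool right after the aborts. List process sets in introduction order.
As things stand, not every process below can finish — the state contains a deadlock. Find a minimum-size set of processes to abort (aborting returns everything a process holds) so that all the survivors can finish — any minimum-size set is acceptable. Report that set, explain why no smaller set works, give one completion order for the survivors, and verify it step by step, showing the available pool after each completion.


Minimum abort set: proc-F and proc-I.
Key observation: aborting proc-F and proc-I returns (0, 3, 3, 2), and proc-G — hopeless before — runs at step 3 with the returned capacity in the pool.
No one abort is enough; case by case: proc-C alone leaves proc-F blocked (short on r1); proc-F alone leaves proc-G blocked (short on r1); proc-G alone leaves proc-F blocked (short on r1); proc-H alone leaves proc-F blocked (short on r1); proc-B alone leaves proc-F blocked (short on r1); proc-I alone leaves proc-F blocked (short on r1).
Survivors finish in the order: proc-H, proc-C, proc-G, proc-B. Step-by-step check (pool after the aborts first):
  pool = (0, 4, 3, 3)
  proc-H needs (0, 0, 0, 0) <= (0, 4, 3, 3) -> finishes; pool += (1, 3, 1, 3) = (1, 7, 4, 6)
  proc-C needs (1, 3, 0, 2) <= (1, 7, 4, 6) -> finishes; pool += (2, 0, 0, 1) = (3, 7, 4, 7)
  proc-G needs (2, 2, 1, 7) <= (3, 7, 4, 7) -> finishes; pool += (1, 1, 1, 1) = (4, 8, 5, 8)
  proc-B needs (3, 4, 1, 5) <= (4, 8, 5, 8) -> finishes; pool += (1, 1, 1, 0) = (5, 9, 6, 8)


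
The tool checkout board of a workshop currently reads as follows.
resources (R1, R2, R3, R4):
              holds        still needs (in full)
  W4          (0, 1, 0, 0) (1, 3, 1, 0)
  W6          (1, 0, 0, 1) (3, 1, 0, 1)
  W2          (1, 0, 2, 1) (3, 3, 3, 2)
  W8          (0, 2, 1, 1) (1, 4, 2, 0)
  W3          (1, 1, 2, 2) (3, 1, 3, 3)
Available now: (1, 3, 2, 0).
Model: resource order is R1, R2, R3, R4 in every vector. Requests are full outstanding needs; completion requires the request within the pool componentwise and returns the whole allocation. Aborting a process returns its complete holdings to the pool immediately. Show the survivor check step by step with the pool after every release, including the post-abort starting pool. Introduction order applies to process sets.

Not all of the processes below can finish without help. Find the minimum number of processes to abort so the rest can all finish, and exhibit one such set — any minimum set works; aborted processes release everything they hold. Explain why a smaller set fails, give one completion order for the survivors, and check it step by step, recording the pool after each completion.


The answer: abort W6 and W3.
Key observation: W2 was stuck for good until W6 and W3 gave back (2, 1, 2, 3); in the order shown it finishes at step 3.
Why nothing smaller works — every single abort fails: W4 alone leaves W6 blocked (short on R1); W6 alone leaves W2 blocked (short on R1); W2 alone leaves W6 blocked (short on R1); W8 alone leaves W6 blocked (short on R1); W3 alone leaves W6 blocked (short on R1).
The survivors complete as W8, W4, W2. Check, step by step (starting from the post-abort pool):
  pool = (3, 4, 4, 3)
  W8 needs (1, 4, 2, 0) <= (3, 4, 4, 3) -> finishes; pool += (0, 2, 1, 1) = (3, 6, 5, 4)
  W4 needs (1, 3, 1, 0) <= (3, 6, 5, 4) -> finishes; pool += (0, 1, 0, 0) = (3, 7, 5, 4)
  W2 needs (3, 3, 3, 2) <= (3, 7, 5, 4) -> finishes; pool += (1, 0, 2, 1) = (4, 7, 7, 5)


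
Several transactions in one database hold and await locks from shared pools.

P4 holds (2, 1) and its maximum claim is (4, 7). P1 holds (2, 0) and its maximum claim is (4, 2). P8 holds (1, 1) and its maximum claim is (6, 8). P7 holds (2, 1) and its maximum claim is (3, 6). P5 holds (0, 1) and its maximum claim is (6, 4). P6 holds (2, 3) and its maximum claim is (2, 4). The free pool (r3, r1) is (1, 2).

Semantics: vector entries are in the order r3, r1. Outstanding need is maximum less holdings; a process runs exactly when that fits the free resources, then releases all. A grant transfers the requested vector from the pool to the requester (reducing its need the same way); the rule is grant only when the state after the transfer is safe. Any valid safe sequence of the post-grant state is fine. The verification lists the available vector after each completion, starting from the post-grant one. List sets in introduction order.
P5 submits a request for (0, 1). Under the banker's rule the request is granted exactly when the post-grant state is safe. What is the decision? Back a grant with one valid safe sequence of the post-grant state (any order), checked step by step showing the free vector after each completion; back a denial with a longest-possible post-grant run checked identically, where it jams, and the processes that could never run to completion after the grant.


DENY: after the grant no complete ordering would exist.
Key observation: after P6, P1 the pool peaks at (5, 4), and each blocked process is short somewhere: P4 on r1; P8 on r1; P7 on r1; P5 on r3.
Pretend the grant happened; the run P6, P1 goes as far as possible. Step-by-step check:
  pool = (1, 1)
  P6 needs (0, 1) <= (1, 1) -> finishes; pool += (2, 3) = (3, 4)
  P1 needs (2, 2) <= (3, 4) -> finishes; pool += (2, 0) = (5, 4)
  P4 still needs (2, 6) but only (5, 4) is free — short on r1
  P8 still needs (5, 7) but only (5, 4) is free — short on r1
  P7 still needs (1, 5) but only (5, 4) is free — short on r1
  P5 still needs (6, 2) but only (5, 4) is free — short on r3
Processes that could never finish after the grant: P4, P8, P7 and P5.


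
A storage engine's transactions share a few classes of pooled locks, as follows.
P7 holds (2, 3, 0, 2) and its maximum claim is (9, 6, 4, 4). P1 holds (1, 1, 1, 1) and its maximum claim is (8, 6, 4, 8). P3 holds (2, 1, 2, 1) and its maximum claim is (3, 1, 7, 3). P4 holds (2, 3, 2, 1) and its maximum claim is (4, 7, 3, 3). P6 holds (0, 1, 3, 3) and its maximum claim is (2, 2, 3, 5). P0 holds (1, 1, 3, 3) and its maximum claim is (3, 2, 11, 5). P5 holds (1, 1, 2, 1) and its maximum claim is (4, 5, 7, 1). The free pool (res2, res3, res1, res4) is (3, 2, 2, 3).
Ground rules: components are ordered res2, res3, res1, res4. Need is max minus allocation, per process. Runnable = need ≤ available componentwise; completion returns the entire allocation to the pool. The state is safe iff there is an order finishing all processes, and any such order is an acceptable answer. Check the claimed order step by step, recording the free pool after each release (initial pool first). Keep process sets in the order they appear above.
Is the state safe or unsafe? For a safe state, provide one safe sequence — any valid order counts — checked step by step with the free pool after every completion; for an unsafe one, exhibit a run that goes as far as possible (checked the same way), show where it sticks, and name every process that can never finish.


SAFE — a valid safe sequence is P6, P3, P5, P0, P7, P1, P4.
Key observation: reading the order forward, P3 is the first process whose need (1, 0, 5, 2) meets the free pool (3, 3, 5, 6) exactly on a resource it requests.
Step-by-step check:
  pool = (3, 2, 2, 3)
  run P6 (needs (2, 1, 0, 2), free (3, 2, 2, 3)); after release of (0, 1, 3, 3) the pool is (3, 3, 5, 6)
  run P3 (needs (1, 0, 5, 2), free (3, 3, 5, 6)); after release of (2, 1, 2, 1) the pool is (5, 4, 7, 7)
  run P5 (needs (3, 4, 5, 0), free (5, 4, 7, 7)); after release of (1, 1, 2, 1) the pool is (6, 5, 9, 8)
  run P0 (needs (2, 1, 8, 2), free (6, 5, 9, 8)); after release of (1, 1, 3, 3) the pool is (7, 6, 12, 11)
  run P7 (needs (7, 3, 4, 2), free (7, 6, 12, 11)); after release of (2, 3, 0, 2) the pool is (9, 9, 12, 13)
  run P1 (needs (7, 5, 3, 7), free (9, 9, 12, 13)); after release of (1, 1, 1, 1) the pool is (10, 10, 13, 14)
  run P4 (needs (2, 4, 1, 2), free (10, 10, 13, 14)); after release of (2, 3, 2, 1) the pool is (12, 13, 15, 15)


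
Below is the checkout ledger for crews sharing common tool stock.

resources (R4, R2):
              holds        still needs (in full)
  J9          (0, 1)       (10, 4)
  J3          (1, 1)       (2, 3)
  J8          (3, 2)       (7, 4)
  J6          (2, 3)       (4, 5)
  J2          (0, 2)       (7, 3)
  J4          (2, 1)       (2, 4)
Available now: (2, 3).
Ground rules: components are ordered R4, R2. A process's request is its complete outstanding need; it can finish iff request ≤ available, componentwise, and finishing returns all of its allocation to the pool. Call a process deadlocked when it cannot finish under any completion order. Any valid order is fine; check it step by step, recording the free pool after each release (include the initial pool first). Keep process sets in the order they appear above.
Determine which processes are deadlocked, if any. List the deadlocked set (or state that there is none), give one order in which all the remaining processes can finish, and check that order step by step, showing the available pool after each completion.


No process is deadlocked.
Key observation: J3 leads a chain of completions in which each release enables another process.
One completion order for the rest: J3, J4, J6, J8, J2, J9. Walking it through:
  pool = (2, 3)
  J3 needs (2, 3) <= (2, 3) -> finishes; pool += (1, 1) = (3, 4)
  J4 needs (2, 4) <= (3, 4) -> finishes; pool += (2, 1) = (5, 5)
  J6 needs (4, 5) <= (5, 5) -> finishes; pool += (2, 3) = (7, 8)
  J8 needs (7, 4) <= (7, 8) -> finishes; pool += (3, 2) = (10, 10)
  J2 needs (7, 3) <= (10, 10) -> finishes; pool += (0, 2) = (10, 12)
  J9 needs (10, 4) <= (10, 12) -> finishes; pool += (0, 1) = (10, 13)


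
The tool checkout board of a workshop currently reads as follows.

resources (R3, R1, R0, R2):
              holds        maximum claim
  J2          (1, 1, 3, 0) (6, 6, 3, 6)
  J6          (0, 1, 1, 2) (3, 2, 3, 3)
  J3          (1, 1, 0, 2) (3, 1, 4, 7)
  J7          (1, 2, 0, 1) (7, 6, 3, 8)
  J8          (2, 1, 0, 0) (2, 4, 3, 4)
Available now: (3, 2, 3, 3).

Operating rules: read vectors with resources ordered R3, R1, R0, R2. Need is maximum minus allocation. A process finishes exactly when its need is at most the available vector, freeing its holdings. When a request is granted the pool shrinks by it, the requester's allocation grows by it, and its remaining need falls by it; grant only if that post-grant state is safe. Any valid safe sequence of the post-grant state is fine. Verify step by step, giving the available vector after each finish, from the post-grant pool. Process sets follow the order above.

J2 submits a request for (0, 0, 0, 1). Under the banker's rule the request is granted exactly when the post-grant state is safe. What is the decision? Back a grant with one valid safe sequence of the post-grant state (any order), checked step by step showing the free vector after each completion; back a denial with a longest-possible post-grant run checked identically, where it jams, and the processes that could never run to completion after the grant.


DENY: after the grant no complete ordering would exist.
Key observation: the wall is R2: completing J6, J8 brings the pool only to (5, 4, 4, 4), and all the rest need more.
On the post-grant state, J6, J8 is a maximal run — nothing extends it. Walking it through:
  pool = (3, 2, 3, 2)
  J6: need (3, 1, 2, 1) fits (3, 2, 3, 2); releases (0, 1, 1, 2), pool now (3, 3, 4, 4)
  J8: need (0, 3, 3, 4) fits (3, 3, 4, 4); releases (2, 1, 0, 0), pool now (5, 4, 4, 4)
  J2 cannot run: need (5, 5, 0, 5) vs free (5, 4, 4, 4) (insufficient R1 and R2)
  J3 cannot run: need (2, 0, 4, 5) vs free (5, 4, 4, 4) (insufficient R2)
  J7 cannot run: need (6, 4, 3, 7) vs free (5, 4, 4, 4) (insufficient R3 and R2)
Processes that could never finish after the grant: J2, J3 and J7.


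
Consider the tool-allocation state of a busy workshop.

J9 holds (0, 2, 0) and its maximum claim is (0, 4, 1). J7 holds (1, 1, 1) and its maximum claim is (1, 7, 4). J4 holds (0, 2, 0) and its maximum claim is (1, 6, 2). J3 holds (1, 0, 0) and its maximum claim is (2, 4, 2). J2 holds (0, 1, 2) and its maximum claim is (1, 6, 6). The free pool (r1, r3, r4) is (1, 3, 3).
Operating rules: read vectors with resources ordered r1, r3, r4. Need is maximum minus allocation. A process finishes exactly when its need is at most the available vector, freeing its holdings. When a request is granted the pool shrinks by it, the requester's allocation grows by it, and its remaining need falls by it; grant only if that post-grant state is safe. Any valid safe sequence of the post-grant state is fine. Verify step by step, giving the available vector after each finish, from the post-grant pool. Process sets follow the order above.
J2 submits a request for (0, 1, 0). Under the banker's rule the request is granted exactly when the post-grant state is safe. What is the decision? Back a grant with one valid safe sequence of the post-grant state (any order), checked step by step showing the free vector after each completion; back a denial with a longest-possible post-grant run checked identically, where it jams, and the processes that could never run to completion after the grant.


GRANT — the state after the grant stays safe, e.g. via J9, J4, J3, J7, J2.
Key observation: the transfer keeps a workable pool ((1, 2, 3)); J9 starts the safe sequence.
Check on the post-grant state, step by step:
  pool = (1, 2, 3)
  J9: need (0, 2, 1) fits (1, 2, 3); releases (0, 2, 0), pool now (1, 4, 3)
  J4: need (1, 4, 2) fits (1, 4, 3); releases (0, 2, 0), pool now (1, 6, 3)
  J3: need (1, 4, 2) fits (1, 6, 3); releases (1, 0, 0), pool now (2, 6, 3)
  J7: need (0, 6, 3) fits (2, 6, 3); releases (1, 1, 1), pool now (3, 7, 4)
  J2: need (1, 4, 4) fits (3, 7, 4); releases (0, 2, 2), pool now (3, 9, 6)


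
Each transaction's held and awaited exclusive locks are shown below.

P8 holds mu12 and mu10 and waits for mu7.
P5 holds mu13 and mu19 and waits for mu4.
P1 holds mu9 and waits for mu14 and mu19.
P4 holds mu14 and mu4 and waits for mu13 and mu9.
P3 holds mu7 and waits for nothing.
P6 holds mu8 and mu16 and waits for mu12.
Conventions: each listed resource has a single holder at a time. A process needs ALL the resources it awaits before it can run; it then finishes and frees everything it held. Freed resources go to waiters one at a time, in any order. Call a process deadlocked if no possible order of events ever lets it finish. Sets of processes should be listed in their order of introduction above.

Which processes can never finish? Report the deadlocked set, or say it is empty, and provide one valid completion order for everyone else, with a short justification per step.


Deadlocked set: P5, P1 and P4.
Key observation: nobody on the ring P5 -> P4 -> P5 can start until another member finishes, which never happens; P1 is caught in further circular waits.
A valid finishing order for the others: P3, P8, P6.
Check, step by step:
  run P3 (it waits on nothing); releases mu7
  P8 waits on mu7 — all released -> runs and releases mu12 and mu10
  P6 waits on mu12 — all released -> runs and releases mu8 and mu16


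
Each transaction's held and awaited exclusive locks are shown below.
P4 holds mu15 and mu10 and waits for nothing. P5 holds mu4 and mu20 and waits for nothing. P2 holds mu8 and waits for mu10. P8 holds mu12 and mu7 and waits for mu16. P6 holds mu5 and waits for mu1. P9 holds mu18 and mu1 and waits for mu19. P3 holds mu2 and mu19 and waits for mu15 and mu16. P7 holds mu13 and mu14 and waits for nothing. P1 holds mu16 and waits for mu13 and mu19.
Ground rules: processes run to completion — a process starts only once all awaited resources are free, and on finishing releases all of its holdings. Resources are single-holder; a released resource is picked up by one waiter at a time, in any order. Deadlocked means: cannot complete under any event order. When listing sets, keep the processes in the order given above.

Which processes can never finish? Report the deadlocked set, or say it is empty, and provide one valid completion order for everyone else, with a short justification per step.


Deadlocked set: P8, P6, P9, P3 and P1.
Key observation: the cycle P1 -> P3 -> P1 can never break — each member waits on the next; P8, P6 and P9 wait into the deadlock from upstream.
One completion order for the rest: P5, P4, P2, P7.
Step-by-step check:
  P5 waits on nothing -> runs at once and releases mu4 and mu20
  P4 waits on nothing -> runs at once and releases mu15 and mu10
  P2: everything it awaited (mu10) is free; runs, freeing mu8
  P7 waits on nothing -> runs at once and releases mu13 and mu14


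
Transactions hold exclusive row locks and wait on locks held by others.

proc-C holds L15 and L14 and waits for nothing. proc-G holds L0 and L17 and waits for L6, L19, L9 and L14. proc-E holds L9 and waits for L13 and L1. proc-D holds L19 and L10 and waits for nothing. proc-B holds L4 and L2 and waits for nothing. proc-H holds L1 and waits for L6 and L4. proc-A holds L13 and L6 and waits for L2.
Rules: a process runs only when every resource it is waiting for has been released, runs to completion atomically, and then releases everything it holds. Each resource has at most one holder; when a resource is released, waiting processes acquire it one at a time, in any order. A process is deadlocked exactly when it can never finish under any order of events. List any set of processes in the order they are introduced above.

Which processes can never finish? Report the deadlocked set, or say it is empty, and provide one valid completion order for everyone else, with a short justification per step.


Nothing here is deadlocked.
Key observation: the wait graph is acyclic; completion cascades from the unblocked processes through everyone else.
A valid finishing order for the others: proc-B, proc-A, proc-C, proc-H, proc-E, proc-D, proc-G.
Walking it through:
  run proc-B (it waits on nothing); releases L4 and L2
  proc-A: everything it awaited (L2) is free; runs, freeing L13 and L6
  run proc-C (it waits on nothing); releases L15 and L14
  proc-H: everything it awaited (L6 and L4) is free; runs, freeing L1
  proc-E: everything it awaited (L13 and L1) is free; runs, freeing L9
  run proc-D (it waits on nothing); releases L19 and L10
  proc-G: everything it awaited (L6, L19, L9 and L14) is free; runs, freeing L0 and L17


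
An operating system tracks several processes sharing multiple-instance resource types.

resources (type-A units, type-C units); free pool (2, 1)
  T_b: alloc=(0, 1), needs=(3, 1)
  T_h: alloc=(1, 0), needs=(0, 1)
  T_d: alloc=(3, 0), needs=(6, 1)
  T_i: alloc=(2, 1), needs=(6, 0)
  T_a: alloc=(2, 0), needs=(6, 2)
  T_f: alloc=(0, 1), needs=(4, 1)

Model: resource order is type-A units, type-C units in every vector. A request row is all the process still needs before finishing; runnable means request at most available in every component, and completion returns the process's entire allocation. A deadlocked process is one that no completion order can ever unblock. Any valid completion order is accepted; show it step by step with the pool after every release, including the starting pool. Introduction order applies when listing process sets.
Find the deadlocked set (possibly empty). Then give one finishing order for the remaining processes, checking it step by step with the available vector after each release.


Deadlocked: T_d, T_i, T_a and T_f.
Key observation: once T_h, T_b finish, the pool peaks at (3, 2) — and every remaining process still needs more type-A units than that.
One completion order for the rest: T_h, T_b. Verifying each step:
  pool = (2, 1)
  run T_h (needs (0, 1), free (2, 1)); after release of (1, 0) the pool is (3, 1)
  run T_b (needs (3, 1), free (3, 1)); after release of (0, 1) the pool is (3, 2)
The stuck group stays short no matter what:
  blocked: T_d wants (6, 1), pool (3, 2) — not enough type-A units
  blocked: T_i wants (6, 0), pool (3, 2) — not enough type-A units
  blocked: T_a wants (6, 2), pool (3, 2) — not enough type-A units
  blocked: T_f wants (4, 1), pool (3, 2) — not enough type-A units


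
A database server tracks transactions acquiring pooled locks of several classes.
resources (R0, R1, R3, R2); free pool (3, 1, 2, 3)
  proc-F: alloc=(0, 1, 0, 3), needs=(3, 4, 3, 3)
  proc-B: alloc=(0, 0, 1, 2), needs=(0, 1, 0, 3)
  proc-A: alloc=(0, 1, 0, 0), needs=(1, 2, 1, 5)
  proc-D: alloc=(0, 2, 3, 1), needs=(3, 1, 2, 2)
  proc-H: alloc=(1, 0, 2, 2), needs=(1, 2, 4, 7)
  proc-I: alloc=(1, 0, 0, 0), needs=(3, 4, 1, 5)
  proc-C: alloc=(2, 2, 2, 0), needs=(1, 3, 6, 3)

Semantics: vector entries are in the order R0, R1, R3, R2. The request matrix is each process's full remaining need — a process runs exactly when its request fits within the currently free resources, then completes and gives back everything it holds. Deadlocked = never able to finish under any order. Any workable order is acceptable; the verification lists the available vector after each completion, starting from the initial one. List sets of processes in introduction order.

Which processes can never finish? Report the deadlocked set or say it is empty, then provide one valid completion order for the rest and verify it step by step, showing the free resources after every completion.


Nothing here is deadlocked.
Key observation: there is always a runnable process — proc-D first — so the state unwinds completely.
One completion order for the rest: proc-D, proc-B, proc-A, proc-C, proc-F, proc-I, proc-H. Step-by-step check:
  pool = (3, 1, 2, 3)
  run proc-D (needs (3, 1, 2, 2), free (3, 1, 2, 3)); after release of (0, 2, 3, 1) the pool is (3, 3, 5, 4)
  run proc-B (needs (0, 1, 0, 3), free (3, 3, 5, 4)); after release of (0, 0, 1, 2) the pool is (3, 3, 6, 6)
  run proc-A (needs (1, 2, 1, 5), free (3, 3, 6, 6)); after release of (0, 1, 0, 0) the pool is (3, 4, 6, 6)
  run proc-C (needs (1, 3, 6, 3), free (3, 4, 6, 6)); after release of (2, 2, 2, 0) the pool is (5, 6, 8, 6)
  run proc-F (needs (3, 4, 3, 3), free (5, 6, 8, 6)); after release of (0, 1, 0, 3) the pool is (5, 7, 8, 9)
  run proc-I (needs (3, 4, 1, 5), free (5, 7, 8, 9)); after release of (1, 0, 0, 0) the pool is (6, 7, 8, 9)
  run proc-H (needs (1, 2, 4, 7), free (6, 7, 8, 9)); after release of (1, 0, 2, 2) the pool is (7, 7, 10, 11)


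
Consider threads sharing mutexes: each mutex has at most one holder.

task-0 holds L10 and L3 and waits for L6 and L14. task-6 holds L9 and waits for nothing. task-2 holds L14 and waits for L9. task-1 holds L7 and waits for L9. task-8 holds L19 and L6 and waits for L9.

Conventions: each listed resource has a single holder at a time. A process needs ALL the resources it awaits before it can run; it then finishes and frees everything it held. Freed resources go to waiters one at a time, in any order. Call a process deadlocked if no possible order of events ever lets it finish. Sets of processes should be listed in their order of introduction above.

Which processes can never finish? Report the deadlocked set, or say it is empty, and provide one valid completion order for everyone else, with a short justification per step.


Nothing here is deadlocked.
Key observation: although several processes wait, no cycle exists — each chain bottoms out at a free runner.
The rest can finish in the order task-6, task-1, task-2, task-8, task-0.
Walking it through:
  run task-6 (it waits on nothing); releases L9
  run task-1 (all its waits — L9 — are resolved); releases L7
  run task-2 (all its waits — L9 — are resolved); releases L14
  run task-8 (all its waits — L9 — are resolved); releases L19 and L6
  run task-0 (all its waits — L6 and L14 — are resolved); releases L10 and L3


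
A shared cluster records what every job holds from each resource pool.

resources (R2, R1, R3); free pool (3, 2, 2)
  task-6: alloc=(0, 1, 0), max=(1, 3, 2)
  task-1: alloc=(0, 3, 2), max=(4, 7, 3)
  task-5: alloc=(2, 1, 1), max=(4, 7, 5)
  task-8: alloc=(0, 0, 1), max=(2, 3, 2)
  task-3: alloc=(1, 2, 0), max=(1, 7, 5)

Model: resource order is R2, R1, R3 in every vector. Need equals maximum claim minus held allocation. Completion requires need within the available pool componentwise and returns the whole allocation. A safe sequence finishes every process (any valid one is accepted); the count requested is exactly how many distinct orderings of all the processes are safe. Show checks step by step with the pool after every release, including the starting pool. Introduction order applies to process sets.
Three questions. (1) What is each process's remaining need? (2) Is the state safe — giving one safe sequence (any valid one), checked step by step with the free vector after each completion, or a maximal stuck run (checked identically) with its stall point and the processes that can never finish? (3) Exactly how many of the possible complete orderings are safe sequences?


(1) Outstanding need per process (order R2, R1, R3):
  task-6: (1, 2, 2)
  task-1: (4, 4, 1)
  task-5: (2, 6, 4)
  task-8: (2, 3, 1)
  task-3: (0, 5, 5)
(2) UNSAFE.
Key observation: after task-6, task-8 complete, (3, 3, 3) is the best the pool ever gets, yet each leftover process wants more R1.
The run task-6, task-8 cannot be extended any further. Check, step by step:
  pool = (3, 2, 2)
  task-6 needs (1, 2, 2) <= (3, 2, 2) -> finishes; pool += (0, 1, 0) = (3, 3, 2)
  task-8 needs (2, 3, 1) <= (3, 3, 2) -> finishes; pool += (0, 0, 1) = (3, 3, 3)
  blocked: task-1 wants (4, 4, 1), pool (3, 3, 3) — not enough R2 and R1
  blocked: task-5 wants (2, 6, 4), pool (3, 3, 3) — not enough R1 and R3
  blocked: task-3 wants (0, 5, 5), pool (3, 3, 3) — not enough R1 and R3
Permanently blocked: task-1, task-5 and task-3.
(3) The exact count: 0 of the possible complete orderings are safe sequences.


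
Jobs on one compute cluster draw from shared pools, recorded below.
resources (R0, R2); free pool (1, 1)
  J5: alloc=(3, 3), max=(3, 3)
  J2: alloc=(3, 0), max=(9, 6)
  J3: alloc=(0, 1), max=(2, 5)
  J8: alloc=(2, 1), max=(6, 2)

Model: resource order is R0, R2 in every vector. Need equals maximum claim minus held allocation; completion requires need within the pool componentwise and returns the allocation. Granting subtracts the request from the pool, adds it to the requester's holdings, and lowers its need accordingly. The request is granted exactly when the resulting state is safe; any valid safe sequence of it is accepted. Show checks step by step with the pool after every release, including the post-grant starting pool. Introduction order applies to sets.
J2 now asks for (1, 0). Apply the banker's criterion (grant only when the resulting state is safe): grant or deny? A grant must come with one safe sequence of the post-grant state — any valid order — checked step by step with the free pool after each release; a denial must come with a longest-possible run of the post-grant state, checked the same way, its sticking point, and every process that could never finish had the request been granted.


DENY. Granting would leave the state unsafe.
Key observation: the wall is R0: completing J5, J3 brings the pool only to (3, 5), and all the rest need more.
Pretend the grant happened; the run J5, J3 goes as far as possible. Verifying each step:
  pool = (0, 1)
  J5: need (0, 0) fits (0, 1); releases (3, 3), pool now (3, 4)
  J3: need (2, 4) fits (3, 4); releases (0, 1), pool now (3, 5)
  blocked: J2 wants (5, 6), pool (3, 5) — not enough R0 and R2
  blocked: J8 wants (4, 1), pool (3, 5) — not enough R0
Had the request been granted, J2 and J8 could never finish.


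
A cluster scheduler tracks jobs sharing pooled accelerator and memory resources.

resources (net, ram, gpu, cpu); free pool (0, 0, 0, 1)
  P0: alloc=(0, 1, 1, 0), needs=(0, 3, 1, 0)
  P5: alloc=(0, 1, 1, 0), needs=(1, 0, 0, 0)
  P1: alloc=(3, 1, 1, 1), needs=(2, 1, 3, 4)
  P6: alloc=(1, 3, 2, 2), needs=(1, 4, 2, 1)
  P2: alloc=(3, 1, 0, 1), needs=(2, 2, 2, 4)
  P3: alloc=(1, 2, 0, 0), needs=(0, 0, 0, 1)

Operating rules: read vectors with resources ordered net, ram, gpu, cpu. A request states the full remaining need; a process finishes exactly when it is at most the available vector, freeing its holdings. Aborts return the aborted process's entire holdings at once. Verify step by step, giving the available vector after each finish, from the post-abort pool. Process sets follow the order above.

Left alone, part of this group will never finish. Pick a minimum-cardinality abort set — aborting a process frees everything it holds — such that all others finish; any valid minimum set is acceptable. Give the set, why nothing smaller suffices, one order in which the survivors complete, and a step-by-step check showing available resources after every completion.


Minimum abort set: P2.
Key observation: P1 was stuck for good until P2 gave back (3, 1, 0, 1); in the order shown it finishes at step 5.
Minimality: the empty abort set fails — the state is deadlocked as it stands.
One survivor order: P3, P5, P0, P6, P1. Verifying each step (post-abort pool first):
  pool = (3, 1, 0, 2)
  run P3 (needs (0, 0, 0, 1), free (3, 1, 0, 2)); after release of (1, 2, 0, 0) the pool is (4, 3, 0, 2)
  run P5 (needs (1, 0, 0, 0), free (4, 3, 0, 2)); after release of (0, 1, 1, 0) the pool is (4, 4, 1, 2)
  run P0 (needs (0, 3, 1, 0), free (4, 4, 1, 2)); after release of (0, 1, 1, 0) the pool is (4, 5, 2, 2)
  run P6 (needs (1, 4, 2, 1), free (4, 5, 2, 2)); after release of (1, 3, 2, 2) the pool is (5, 8, 4, 4)
  run P1 (needs (2, 1, 3, 4), free (5, 8, 4, 4)); after release of (3, 1, 1, 1) the pool is (8, 9, 5, 5)


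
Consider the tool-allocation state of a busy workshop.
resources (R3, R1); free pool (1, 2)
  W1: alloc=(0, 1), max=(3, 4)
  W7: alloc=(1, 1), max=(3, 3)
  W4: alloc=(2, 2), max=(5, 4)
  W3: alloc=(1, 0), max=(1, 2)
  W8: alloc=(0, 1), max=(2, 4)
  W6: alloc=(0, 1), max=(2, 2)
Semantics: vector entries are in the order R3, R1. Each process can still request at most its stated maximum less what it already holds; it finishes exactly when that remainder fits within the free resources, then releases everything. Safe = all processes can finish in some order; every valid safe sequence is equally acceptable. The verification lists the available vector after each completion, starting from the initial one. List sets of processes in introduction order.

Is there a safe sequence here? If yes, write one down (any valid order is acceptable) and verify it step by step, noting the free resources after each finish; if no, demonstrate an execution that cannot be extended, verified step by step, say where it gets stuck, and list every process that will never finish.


The state is SAFE; one workable sequence: W3, W7, W8, W6, W1, W4.
Key observation: W3 marks the first exact bind of the order: its need (0, 2) fits the free (1, 2) with zero slack on a requested resource.
Check, step by step:
  pool = (1, 2)
  run W3 (needs (0, 2), free (1, 2)); after release of (1, 0) the pool is (2, 2)
  run W7 (needs (2, 2), free (2, 2)); after release of (1, 1) the pool is (3, 3)
  run W8 (needs (2, 3), free (3, 3)); after release of (0, 1) the pool is (3, 4)
  run W6 (needs (2, 1), free (3, 4)); after release of (0, 1) the pool is (3, 5)
  run W1 (needs (3, 3), free (3, 5)); after release of (0, 1) the pool is (3, 6)
  run W4 (needs (3, 2), free (3, 6)); after release of (2, 2) the pool is (5, 8)


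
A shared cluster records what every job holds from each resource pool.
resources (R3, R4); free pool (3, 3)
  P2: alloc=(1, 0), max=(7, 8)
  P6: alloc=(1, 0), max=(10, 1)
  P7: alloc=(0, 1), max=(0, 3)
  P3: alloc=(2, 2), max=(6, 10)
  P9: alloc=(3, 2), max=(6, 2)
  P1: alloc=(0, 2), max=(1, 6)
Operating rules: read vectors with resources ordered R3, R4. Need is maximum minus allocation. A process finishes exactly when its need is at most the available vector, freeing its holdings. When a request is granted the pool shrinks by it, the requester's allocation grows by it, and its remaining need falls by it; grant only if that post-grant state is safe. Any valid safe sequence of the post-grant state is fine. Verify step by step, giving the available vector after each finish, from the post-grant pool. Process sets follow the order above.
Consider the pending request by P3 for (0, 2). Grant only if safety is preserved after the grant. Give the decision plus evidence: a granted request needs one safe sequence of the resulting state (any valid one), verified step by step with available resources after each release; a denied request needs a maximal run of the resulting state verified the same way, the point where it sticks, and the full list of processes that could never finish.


GRANT — the state after the grant stays safe, e.g. via P9, P7, P1, P3, P2, P6.
Key observation: granting shrinks the pool to (3, 1), yet P9 still fits and the chain goes through.
Verifying the post-grant state step by step:
  pool = (3, 1)
  P9: need (3, 0) fits (3, 1); releases (3, 2), pool now (6, 3)
  P7: need (0, 2) fits (6, 3); releases (0, 1), pool now (6, 4)
  P1: need (1, 4) fits (6, 4); releases (0, 2), pool now (6, 6)
  P3: need (4, 6) fits (6, 6); releases (2, 4), pool now (8, 10)
  P2: need (6, 8) fits (8, 10); releases (1, 0), pool now (9, 10)
  P6: need (9, 1) fits (9, 10); releases (1, 0), pool now (10, 10)


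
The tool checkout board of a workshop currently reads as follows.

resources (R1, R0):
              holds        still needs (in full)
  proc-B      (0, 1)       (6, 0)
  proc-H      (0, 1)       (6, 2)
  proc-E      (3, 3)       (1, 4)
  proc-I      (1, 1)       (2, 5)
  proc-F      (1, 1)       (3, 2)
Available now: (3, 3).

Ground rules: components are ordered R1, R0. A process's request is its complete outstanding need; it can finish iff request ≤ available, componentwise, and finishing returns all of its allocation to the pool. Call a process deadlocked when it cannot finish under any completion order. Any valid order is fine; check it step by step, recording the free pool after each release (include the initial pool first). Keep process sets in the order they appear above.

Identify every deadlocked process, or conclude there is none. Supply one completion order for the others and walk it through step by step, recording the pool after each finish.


The deadlocked set is empty.
Key observation: proc-F can run right away; the returned allocation unlocks the remaining processes in turn.
A valid finishing order for the others: proc-F, proc-E, proc-B, proc-I, proc-H. Verifying each step:
  pool = (3, 3)
  proc-F needs (3, 2) <= (3, 3) -> finishes; pool += (1, 1) = (4, 4)
  proc-E needs (1, 4) <= (4, 4) -> finishes; pool += (3, 3) = (7, 7)
  proc-B needs (6, 0) <= (7, 7) -> finishes; pool += (0, 1) = (7, 8)
  proc-I needs (2, 5) <= (7, 8) -> finishes; pool += (1, 1) = (8, 9)
  proc-H needs (6, 2) <= (8, 9) -> finishes; pool += (0, 1) = (8, 10)


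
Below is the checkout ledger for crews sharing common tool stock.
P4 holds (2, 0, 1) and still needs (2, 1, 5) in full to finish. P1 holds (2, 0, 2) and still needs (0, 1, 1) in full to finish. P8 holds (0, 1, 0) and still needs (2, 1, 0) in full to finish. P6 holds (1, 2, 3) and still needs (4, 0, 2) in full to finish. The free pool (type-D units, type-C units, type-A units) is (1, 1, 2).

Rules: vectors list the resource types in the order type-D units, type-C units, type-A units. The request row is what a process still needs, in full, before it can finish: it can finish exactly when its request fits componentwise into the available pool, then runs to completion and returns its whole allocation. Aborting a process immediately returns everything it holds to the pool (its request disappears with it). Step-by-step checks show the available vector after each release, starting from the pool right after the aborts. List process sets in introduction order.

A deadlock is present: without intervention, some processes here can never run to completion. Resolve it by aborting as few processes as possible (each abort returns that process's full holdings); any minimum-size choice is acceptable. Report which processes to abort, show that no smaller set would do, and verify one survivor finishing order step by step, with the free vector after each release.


Minimum abort set: P4.
Key observation: the returned (2, 0, 1) from P4 is what brings P6 — unrunnable before, under any order — into play at step 3.
Why nothing smaller works: aborting no one leaves the state deadlocked as given.
The survivors complete as P8, P1, P6. Step-by-step check (starting from the post-abort pool):
  pool = (3, 1, 3)
  P8 needs (2, 1, 0) <= (3, 1, 3) -> finishes; pool += (0, 1, 0) = (3, 2, 3)
  P1 needs (0, 1, 1) <= (3, 2, 3) -> finishes; pool += (2, 0, 2) = (5, 2, 5)
  P6 needs (4, 0, 2) <= (5, 2, 5) -> finishes; pool += (1, 2, 3) = (6, 4, 8)
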